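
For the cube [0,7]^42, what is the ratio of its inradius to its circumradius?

r_in / r_out = (7/2) / (7√42/2) = 1/√42 ≈ 0.154303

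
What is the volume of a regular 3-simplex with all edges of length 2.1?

Volume = (√2/12) · 2.1³ = 1.09142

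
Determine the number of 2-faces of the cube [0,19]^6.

Number of 2-faces = C(6,2) · 2^(6-2) = 15 · 16 = 240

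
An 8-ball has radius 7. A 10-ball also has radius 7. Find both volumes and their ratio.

V_8(7) ≈ 2.33977e+07. V_10(7) ≈ 7.20358e+08. Ratio V_8/V_10 ≈ 0.03248.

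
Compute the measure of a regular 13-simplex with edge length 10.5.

V_13 = √(14) · 10.5^13 / (13! · 2^(13/2)) ≈ 125.184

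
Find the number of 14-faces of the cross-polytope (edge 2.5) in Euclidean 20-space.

Each 14-face is the convex hull of 15 vertices, one chosen as ±e_i from each of 15 distinct axes: 2^15·C(20,15) = 508035072.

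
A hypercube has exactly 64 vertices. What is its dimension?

n = log_2(64) = 6.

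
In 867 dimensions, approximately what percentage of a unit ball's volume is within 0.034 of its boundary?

1 - (1-0.034)^867 ≈ 1 - 9.444e-14 ≈ (100 - 9.45e-12)%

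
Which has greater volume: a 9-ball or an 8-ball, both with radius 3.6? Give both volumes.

V_9(3.6) ≈ 334996. V_8(3.6) ≈ 114501. The 9-ball is larger.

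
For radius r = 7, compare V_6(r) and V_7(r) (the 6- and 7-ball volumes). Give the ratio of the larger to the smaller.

V_6(7) ≈ 607976, V_7(7) ≈ 3.89105e+06. The 7-ball is larger by a factor of 6.4.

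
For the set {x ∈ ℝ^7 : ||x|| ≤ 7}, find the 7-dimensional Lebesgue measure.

Volume = π^{7/2}·(7)^7/Γ(9/2) = 1882384·π^3/15 ≈ 3.89105e+06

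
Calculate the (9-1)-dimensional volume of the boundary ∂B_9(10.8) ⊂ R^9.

S = n·V_n(r)/r = 9·V_9(10.8)/10.8 (volume-to-surface relation), giving 5.49478e+09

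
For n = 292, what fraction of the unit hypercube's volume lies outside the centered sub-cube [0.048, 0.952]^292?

The inner cube has side 1-2·0.048 = 0.904 and volume (0.904)^292 ≈ 1.589e-13, so the shell holds 1 - 1.589e-13 of the volume.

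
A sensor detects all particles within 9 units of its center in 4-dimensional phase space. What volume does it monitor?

The n-ball volume is π^(n/2)·r^n/Γ(n/2+1). With n=4, r=9: V = 6561·π^2/2 ≈ 32377.2.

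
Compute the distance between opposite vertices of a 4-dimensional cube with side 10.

||(10,10,...,10)|| = √(4)·10 = 20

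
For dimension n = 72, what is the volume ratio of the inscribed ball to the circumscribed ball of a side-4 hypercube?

V_in/V_out = n^(-n/2) = 72^(-72/2) ≈ 1.36782e-67.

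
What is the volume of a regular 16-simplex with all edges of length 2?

For a regular n-simplex with edge a, V = (a^n / n!)·√((n+1)/2^n). With a=2, n=16: V ≈ 5.04481e-11.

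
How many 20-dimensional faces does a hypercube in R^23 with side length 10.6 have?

f_20(23-cube) = (23 choose 20) · 2^3 = 14168.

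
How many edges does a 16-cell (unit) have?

An n-cross-polytope has 2^(k+1)·C(n,k+1) k-faces. Here 2^2·C(4,2) = 4·6 = 24.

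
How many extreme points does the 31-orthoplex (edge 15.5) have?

The 31-dimensional cross-polytope has 2n = 2·31 = 62 vertices.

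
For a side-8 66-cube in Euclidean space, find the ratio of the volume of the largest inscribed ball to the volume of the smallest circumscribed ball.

Volume scales as r^n, and r_in/r_out = 1/√66, giving (1/√66)^66 ≈ 9.01675e-61.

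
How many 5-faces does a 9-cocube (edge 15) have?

An n-cross-polytope has 2^(k+1)·C(n,k+1) k-faces. Here 2^6·C(9,6) = 64·84 = 5376.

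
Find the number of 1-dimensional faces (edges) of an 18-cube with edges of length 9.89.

Each of the 2^18 = 262144 vertices has degree 18; total edges = 18·2^18/2 = 2359296.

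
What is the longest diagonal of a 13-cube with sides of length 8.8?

The space diagonal of an n-cube of side s is s√n. Here 8.8·√13 ≈ 31.7289.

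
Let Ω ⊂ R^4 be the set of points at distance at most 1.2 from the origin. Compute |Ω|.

The n-ball volume is π^(n/2)·r^n/Γ(n/2+1). With n=4, r=1.2: V ≈ 10.2328.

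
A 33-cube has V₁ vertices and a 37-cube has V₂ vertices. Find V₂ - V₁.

V₁ = 2^33 = 8589934592. V₂ = 2^37 = 137438953472. V₂ - V₁ = 128849018880.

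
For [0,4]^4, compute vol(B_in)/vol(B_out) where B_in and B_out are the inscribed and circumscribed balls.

V_in/V_out = n^(-n/2) = 4^(-4/2) ≈ 0.0625.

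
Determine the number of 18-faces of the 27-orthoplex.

Each 18-face is the convex hull of 19 vertices, one chosen as ±e_i from each of 19 distinct axes: 2^19·C(27,19) = 1163958681600.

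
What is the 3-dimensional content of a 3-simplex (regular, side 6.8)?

Volume = (√2/12) · 6.8³ = 37.0562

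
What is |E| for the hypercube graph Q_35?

The 35-cube has n·2^(n-1) = 35·2^34 = 35·17179869184 = 601295421440 edges.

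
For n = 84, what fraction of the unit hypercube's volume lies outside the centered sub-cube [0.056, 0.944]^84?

Shell fraction = 1 - (1-0.112)^84 ≈ 0.999954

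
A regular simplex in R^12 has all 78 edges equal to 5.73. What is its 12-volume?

V_12 = √(13) · 5.73^12 / (12! · 2^(12/2)) ≈ 0.147336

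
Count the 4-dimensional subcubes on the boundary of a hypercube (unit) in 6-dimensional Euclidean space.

Choose 4 of 6 axes to span the face (C(6,4) = 15 ways), then fix each of the remaining 2 coordinates at one of its two extreme values (2^2 = 4 ways): 15·4 = 60.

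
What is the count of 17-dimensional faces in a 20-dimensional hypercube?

f_17(20-cube) = (20 choose 17) · 2^3 = 9120.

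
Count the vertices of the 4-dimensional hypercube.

Each vertex is a binary string of length 4, so there are 2^4 = 16.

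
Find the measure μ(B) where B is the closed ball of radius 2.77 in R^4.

The n-ball volume is π^(n/2)·r^n/Γ(n/2+1). With n=4, r=2.77: V ≈ 290.529.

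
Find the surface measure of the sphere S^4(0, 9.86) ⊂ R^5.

The surface area of an n-ball is 2π^(n/2) r^(n-1) / Γ(n/2). For n=5, r=9.86: 248757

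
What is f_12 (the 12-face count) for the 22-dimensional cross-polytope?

f_12(22-orthoplex) = 2^13 · (22 choose 13) = 4074864640.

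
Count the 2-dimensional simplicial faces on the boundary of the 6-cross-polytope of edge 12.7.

Number of 2-faces = 2^(2+1) · C(6,2+1) = 8 · 20 = 160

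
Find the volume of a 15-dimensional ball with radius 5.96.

V_15(5.96) = π^(15/2) · (5.96)^15 / Γ(15/2 + 1) ≈ 1.62227e+11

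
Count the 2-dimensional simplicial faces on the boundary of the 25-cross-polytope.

An n-cross-polytope has 2^(k+1)·C(n,k+1) k-faces. Here 2^3·C(25,3) = 8·2300 = 18400.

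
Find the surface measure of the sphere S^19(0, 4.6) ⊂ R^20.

S_20(4.6) = 2·π^(20/2)·(4.6)^19 / Γ(20/2) ≈ 2.01913e+12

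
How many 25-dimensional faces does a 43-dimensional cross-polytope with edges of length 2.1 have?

f_25(43-orthoplex) = 2^26 · (43 choose 26) = 28264350897156390912.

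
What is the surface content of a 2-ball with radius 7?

|∂B_2(7)| = 2πr = 2π·7 ≈ 43.9823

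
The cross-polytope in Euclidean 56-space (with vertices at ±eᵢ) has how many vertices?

Number of vertices = 2n = 112.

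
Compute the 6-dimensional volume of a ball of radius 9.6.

V_6(9.6) = π^(6/2) · (9.6)^6 / Γ(6/2 + 1) ≈ 4.04507e+06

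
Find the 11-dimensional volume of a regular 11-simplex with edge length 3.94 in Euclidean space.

V_11 = √(12) · 3.94^11 / (11! · 2^(11/2)) ≈ 0.00681127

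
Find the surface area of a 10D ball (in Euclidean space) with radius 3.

S = n·V_n(r)/r = 10·V_10(3)/3 (volume-to-surface relation), giving 6561·π^5/4 ≈ 501949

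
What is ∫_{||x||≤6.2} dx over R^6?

The n-ball volume is π^(n/2)·r^n/Γ(n/2+1). With n=6, r=6.2: V ≈ 293527.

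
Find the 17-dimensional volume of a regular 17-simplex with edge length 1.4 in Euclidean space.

For a regular n-simplex with edge a, V = (a^n / n!)·√((n+1)/2^n). With a=1.4, n=17: V ≈ 1.00459e-14.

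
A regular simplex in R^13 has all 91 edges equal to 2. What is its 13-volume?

V = (2^13 / 13!) · √((13+1) / 2^13) ≈ 5.43849e-08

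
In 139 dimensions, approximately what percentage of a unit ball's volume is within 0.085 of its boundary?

1 - (1-0.085)^139 ≈ 0.9999956596 ≈ 99.999566%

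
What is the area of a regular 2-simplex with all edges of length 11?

Area = (√3/4) · 11² = 52.3945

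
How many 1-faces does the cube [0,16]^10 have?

The 10-cube has n·2^(n-1) = 10·2^9 = 10·512 = 5120 edges.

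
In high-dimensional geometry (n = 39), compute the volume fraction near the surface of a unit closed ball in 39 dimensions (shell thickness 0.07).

1 - (1-0.07)^39 ≈ 0.941002 ≈ 94.10%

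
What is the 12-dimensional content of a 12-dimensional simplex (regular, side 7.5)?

V = (7.5^12 / 12!) · √((12+1) / 2^12) ≈ 3.72555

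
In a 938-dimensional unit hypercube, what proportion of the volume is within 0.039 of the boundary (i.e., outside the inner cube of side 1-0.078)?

1 - (1 - 2·0.039)^938 = 1 - 0.922^938 ≈ 1 - 8.272e-34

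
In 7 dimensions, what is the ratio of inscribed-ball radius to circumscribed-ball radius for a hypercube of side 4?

r_in = 4/2 (half the side); r_out = 4√7/2 (half the diagonal). Ratio = 1/√7 ≈ 0.377964.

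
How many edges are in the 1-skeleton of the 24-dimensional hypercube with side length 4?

Number of 1-faces = C(24,1)·2^(24-1) = 24·8388608 = 201326592.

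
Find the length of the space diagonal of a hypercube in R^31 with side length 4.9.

Diagonal = √31 · 4.9 ≈ 27.282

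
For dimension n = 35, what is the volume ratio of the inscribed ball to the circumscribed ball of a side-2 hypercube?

V_in/V_out = n^(-n/2) = 35^(-35/2) ≈ 9.52378e-28.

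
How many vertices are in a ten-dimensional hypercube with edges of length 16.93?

Number of 0-faces = C(10,0) · 2^(10-0) = 1 · 1024 = 1024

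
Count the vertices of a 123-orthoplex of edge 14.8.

Number of vertices = 2n = 246.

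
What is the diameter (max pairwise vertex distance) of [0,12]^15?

The space diagonal of an n-cube of side s is s√n. Here 12·√15 ≈ 46.4758.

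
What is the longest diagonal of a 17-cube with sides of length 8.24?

d = √(8.24² + 8.24² + ... + 8.24²) [17 terms] = √(17·8.24²) = 8.24√17 ≈ 33.9744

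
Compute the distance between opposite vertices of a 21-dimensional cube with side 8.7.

||(8.7,8.7,...,8.7)|| = √(21)·8.7 ≈ 39.8684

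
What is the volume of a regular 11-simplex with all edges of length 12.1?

V_11 = √(12) · 12.1^11 / (11! · 2^(11/2)) ≈ 1561.02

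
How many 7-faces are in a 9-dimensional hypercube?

Choose 7 of 9 axes to span the face (C(9,7) = 36 ways), then fix each of the remaining 2 coordinates at one of its two extreme values (2^2 = 4 ways): 36·4 = 144.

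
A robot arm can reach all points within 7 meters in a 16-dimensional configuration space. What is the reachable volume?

V = 4747561509943·π^8/5760 ≈ 7.82073e+12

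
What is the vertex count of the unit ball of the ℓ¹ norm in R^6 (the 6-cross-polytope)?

The vertices are ±e_1, ..., ±e_6, so there are 2·6 = 12.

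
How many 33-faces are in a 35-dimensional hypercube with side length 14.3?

f_33(35-cube) = (35 choose 33) · 2^2 = 2380.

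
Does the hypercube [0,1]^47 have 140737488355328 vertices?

True. The 47-cube has 2^47 = 140737488355328 vertices.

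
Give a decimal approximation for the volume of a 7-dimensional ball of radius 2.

Volume = π^{7/2}·(2)^7/Γ(9/2) = 2048·π^3/105 ≈ 604.77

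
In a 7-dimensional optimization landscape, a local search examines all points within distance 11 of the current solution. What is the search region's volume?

The n-ball volume is π^(n/2)·r^n/Γ(n/2+1). With n=7, r=11: V = 311794736·π^3/105 ≈ 9.20723e+07.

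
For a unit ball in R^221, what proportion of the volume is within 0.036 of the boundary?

V(inner)/V(outer) = ((1-0.036)/1)^221 ≈ 0.0003027, so the shell fraction is 0.999697.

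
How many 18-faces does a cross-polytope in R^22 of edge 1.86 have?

f_18(22-orthoplex) = 2^19 · (22 choose 19) = 807403520.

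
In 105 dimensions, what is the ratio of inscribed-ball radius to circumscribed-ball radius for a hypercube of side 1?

Ratio = (s/2)/(s√105/2) = 105^(-1/2) ≈ 0.09759.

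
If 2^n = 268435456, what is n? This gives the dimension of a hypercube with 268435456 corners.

n = log_2(268435456) = 28.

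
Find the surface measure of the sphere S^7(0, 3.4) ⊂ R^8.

S_8(3.4) = 2·π^(8/2)·(3.4)^7 / Γ(8/2) ≈ 170542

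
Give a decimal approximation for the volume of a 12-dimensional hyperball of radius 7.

V = 13841287201·π^6/720 ≈ 1.84818e+10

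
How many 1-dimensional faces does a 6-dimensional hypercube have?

Number of 1-faces = C(6,1) · 2^(6-1) = 6 · 32 = 192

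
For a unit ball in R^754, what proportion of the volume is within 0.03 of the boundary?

V(inner)/V(outer) = ((1-0.03)/1)^754 ≈ 1.061e-10, so the shell fraction is 1 - 1.061e-10.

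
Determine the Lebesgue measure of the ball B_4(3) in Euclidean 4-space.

The n-ball volume is π^(n/2)·r^n/Γ(n/2+1). With n=4, r=3: V = 81·π^2/2 ≈ 399.719.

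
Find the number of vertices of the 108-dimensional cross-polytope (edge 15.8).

An n-cross-polytope has 2n vertices; here n = 108, giving 216.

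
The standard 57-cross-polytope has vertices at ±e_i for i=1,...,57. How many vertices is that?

The 57-dimensional cross-polytope has 2n = 2·57 = 114 vertices.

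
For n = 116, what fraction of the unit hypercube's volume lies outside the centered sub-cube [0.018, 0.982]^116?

Shell fraction = 1 - (1-0.036)^116 ≈ 0.985779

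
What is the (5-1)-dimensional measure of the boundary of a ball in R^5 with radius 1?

S_5(1) = 2·π^(5/2)·(1)^4 / Γ(5/2) = 8·π^2/3 ≈ 26.3189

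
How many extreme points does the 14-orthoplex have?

The vertices are ±e_1, ..., ±e_14, so there are 2·14 = 28.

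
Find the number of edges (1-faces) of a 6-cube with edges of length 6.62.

f_1(6-cube) = (6 choose 1) · 2^5 = 192.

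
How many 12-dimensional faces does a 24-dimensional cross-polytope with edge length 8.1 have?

Each 12-face is the convex hull of 13 vertices, one chosen as ±e_i from each of 13 distinct axes: 2^13·C(24,13) = 20448411648.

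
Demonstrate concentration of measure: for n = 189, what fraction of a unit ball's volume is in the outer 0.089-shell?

1 - (1-0.089)^189 ≈ 0.9999999777 ≈ 99.999998%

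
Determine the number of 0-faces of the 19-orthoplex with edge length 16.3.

An n-cross-polytope has 2^(k+1)·C(n,k+1) k-faces. Here 2^1·C(19,1) = 2·19 = 38.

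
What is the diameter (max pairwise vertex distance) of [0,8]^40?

||(8,8,...,8)|| = √(40)·8 ≈ 50.5964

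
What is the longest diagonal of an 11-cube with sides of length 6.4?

d = √(6.4² + 6.4² + ... + 6.4²) [11 terms] = √(11·6.4²) = 6.4√11 ≈ 21.2264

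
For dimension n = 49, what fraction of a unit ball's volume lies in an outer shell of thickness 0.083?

1 - (1-0.083)^49 ≈ 0.985675 ≈ 98.57%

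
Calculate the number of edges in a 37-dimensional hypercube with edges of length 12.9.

Number of 1-faces = C(37,1)·2^(37-1) = 37·68719476736 = 2542620639232.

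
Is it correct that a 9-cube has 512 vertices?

True. The 9-cube has 2^9 = 512 vertices.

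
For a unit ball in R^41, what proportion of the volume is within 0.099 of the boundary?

1 - (1-0.099)^41 ≈ 0.986078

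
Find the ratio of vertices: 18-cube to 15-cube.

The 18-cube has 2^18 = 262144 vertices. The 15-cube has 2^15 = 32768 vertices. Ratio: 262144/32768 = 8.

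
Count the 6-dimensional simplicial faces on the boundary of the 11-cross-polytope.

An n-cross-polytope has 2^(k+1)·C(n,k+1) k-faces. Here 2^7·C(11,7) = 128·330 = 42240.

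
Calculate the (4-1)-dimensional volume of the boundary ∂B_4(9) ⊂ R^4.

S_4(9) = 2·π^(4/2)·(9)^3 / Γ(4/2) = 1458·π^2 ≈ 14389.9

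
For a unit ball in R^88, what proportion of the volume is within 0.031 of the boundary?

1 - (1-0.031)^88 ≈ 0.937412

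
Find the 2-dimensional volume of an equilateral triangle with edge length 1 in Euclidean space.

Area = (√3/4) · 1² = 0.433013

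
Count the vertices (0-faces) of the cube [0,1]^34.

The 34-cube has 2^34 = 17179869184 vertices.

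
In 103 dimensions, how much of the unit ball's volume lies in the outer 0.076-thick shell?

V(inner)/V(outer) = ((1-0.076)/1)^103 ≈ 0.0002912, so the shell fraction is 0.999709.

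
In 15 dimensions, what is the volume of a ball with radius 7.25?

The n-ball volume is π^(n/2)·r^n/Γ(n/2+1). With n=15, r=7.25: V ≈ 3.06549e+12.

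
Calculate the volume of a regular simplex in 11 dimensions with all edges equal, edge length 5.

For a regular n-simplex with edge a, V = (a^n / n!)·√((n+1)/2^n). With a=5, n=11: V ≈ 0.0936354.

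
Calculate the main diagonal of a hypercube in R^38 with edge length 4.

d = √(4² + 4² + ... + 4²) [38 terms] = √(38·4²) = 4√38 ≈ 24.6577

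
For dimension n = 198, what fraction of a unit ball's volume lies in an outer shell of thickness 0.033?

1 - (1-0.033)^198 ≈ 0.998699 ≈ 99.87%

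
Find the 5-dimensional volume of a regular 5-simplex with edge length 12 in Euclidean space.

V_5 = √(6) · 12^5 / (5! · 2^(5/2)) ≈ 897.895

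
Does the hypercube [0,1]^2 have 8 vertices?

False. The 2-cube has 2^2 = 4 vertices.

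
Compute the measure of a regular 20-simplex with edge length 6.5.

For a regular n-simplex with edge a, V = (a^n / n!)·√((n+1)/2^n). With a=6.5, n=20: V ≈ 3.3339e-05.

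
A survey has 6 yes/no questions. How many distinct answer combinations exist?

An n-cube has 2^n vertices; for n = 6 that is 2^6 = 64.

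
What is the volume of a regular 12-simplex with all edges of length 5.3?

Volume = 5.3^12 · √(13/2^12) / 12! ≈ 0.0577784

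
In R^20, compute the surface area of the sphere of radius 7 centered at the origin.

S = n·V_n(r)/r = 20·V_20(7)/7 (volume-to-surface relation), giving 1628413597910449·π^10/25920 ≈ 5.8834e+15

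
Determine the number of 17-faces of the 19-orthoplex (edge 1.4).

f_17(19-orthoplex) = 2^18 · (19 choose 18) = 4980736.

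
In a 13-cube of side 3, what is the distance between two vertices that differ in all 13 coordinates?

The space diagonal of an n-cube of side s is s√n. Here 3·√13 ≈ 10.8167.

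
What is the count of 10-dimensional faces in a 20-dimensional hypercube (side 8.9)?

An n-cube has C(n,k)·2^(n-k) k-faces. Here C(20,10)·2^10 = 184756·1024 = 189190144.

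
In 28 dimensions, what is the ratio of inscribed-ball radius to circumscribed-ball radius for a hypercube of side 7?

r_in = 7/2 (half the side); r_out = 7√28/2 (half the diagonal). Ratio = 1/√28 ≈ 0.188982.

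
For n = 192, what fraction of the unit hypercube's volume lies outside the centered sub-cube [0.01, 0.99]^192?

1 - (1 - 2·0.01)^192 = 1 - 0.98^192 ≈ 0.979327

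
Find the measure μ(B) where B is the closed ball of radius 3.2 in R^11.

The n-ball volume is π^(n/2)·r^n/Γ(n/2+1). With n=11, r=3.2: V ≈ 678820.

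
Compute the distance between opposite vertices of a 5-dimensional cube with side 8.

The space diagonal of an n-cube of side s is s√n. Here 8·√5 ≈ 17.8885.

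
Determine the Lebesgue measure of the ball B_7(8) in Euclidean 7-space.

V_7(8) = π^(7/2) · (8)^7 / Γ(7/2 + 1) = 33554432·π^3/105 ≈ 9.90855e+06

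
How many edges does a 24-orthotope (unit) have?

An n-cube has n·2^(n-1) edges. With n = 24: 24·8388608 = 201326592.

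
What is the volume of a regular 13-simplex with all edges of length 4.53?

Volume = 4.53^13 · √(14/2^13) / 13! ≈ 0.00224577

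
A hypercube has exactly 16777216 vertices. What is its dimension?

The n-cube has 2^n vertices, and 16777216 = 2^24, so n = 24.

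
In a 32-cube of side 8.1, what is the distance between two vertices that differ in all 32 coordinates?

||(8.1,8.1,...,8.1)|| = √(32)·8.1 ≈ 45.8205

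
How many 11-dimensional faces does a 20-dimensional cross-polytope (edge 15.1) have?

An n-cross-polytope has 2^(k+1)·C(n,k+1) k-faces. Here 2^12·C(20,12) = 4096·125970 = 515973120.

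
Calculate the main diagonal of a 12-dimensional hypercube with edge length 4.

||(4,4,...,4)|| = √(12)·4 ≈ 13.8564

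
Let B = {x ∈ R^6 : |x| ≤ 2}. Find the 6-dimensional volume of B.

V_6(2) = π^(6/2) · (2)^6 / Γ(6/2 + 1) = 32·π^3/3 ≈ 330.734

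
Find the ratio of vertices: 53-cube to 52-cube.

The 53-cube has 2^53 = 9007199254740992 vertices. The 52-cube has 2^52 = 4503599627370496 vertices. Ratio: 9007199254740992/4503599627370496 = 2.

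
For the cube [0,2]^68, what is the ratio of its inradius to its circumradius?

r_in / r_out = (2/2) / (2√68/2) = 1/√68 ≈ 0.121268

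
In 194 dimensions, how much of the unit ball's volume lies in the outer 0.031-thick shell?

V(inner)/V(outer) = ((1-0.031)/1)^194 ≈ 0.002222, so the shell fraction is 0.997778.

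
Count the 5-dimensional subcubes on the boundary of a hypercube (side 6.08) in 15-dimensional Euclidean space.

Choose 5 of 15 axes to span the face (C(15,5) = 3003 ways), then fix each of the remaining 10 coordinates at one of its two extreme values (2^10 = 1024 ways): 3003·1024 = 3075072.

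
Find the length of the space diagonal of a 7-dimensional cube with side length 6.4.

The space diagonal of an n-cube of side s is s√n. Here 6.4·√7 ≈ 16.9328.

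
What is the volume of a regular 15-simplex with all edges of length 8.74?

For a regular n-simplex with edge a, V = (a^n / n!)·√((n+1)/2^n). With a=8.74, n=15: V ≈ 2.24134.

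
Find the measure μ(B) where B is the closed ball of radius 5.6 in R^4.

The n-ball volume is π^(n/2)·r^n/Γ(n/2+1). With n=4, r=5.6: V ≈ 4853.13.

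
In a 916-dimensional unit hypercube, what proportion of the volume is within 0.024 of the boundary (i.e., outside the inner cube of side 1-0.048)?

1 - (1 - 2·0.024)^916 = 1 - 0.952^916 ≈ 1 - 2.701e-20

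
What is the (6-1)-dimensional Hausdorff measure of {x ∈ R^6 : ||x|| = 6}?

S_6(6) = 2·π^(6/2)·(6)^5 / Γ(6/2) = 7776·π^3 ≈ 241105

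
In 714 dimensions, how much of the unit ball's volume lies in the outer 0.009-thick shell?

Shell fraction = 1 - (1-0.009)^714 ≈ 0.998428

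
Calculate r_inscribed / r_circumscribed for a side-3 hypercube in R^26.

Ratio = (s/2)/(s√26/2) = 26^(-1/2) ≈ 0.196116.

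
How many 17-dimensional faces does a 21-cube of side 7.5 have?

An n-cube has C(n,k)·2^(n-k) k-faces. Here C(21,17)·2^4 = 5985·16 = 95760.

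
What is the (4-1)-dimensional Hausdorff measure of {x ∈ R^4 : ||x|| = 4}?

S = n·V_n(r)/r = 4·V_4(4)/4 (volume-to-surface relation), giving 128·π^2 ≈ 1263.31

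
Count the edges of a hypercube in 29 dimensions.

The 29-cube has n·2^(n-1) = 29·2^28 = 29·268435456 = 7784628224 edges.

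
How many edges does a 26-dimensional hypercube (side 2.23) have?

An n-cube has n·2^(n-1) edges. With n = 26: 26·33554432 = 872415232.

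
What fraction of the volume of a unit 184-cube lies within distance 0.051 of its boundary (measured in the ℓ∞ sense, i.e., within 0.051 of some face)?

Shell fraction = 1 - (1-0.102)^184 ≈ 0.9999999975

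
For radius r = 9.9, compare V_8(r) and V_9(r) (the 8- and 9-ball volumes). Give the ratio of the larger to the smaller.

V_8(9.9) ≈ 3.74516e+08, V_9(9.9) ≈ 3.01324e+09. The 9-ball is larger by a factor of 8.046.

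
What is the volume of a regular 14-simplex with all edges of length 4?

For a regular n-simplex with edge a, V = (a^n / n!)·√((n+1)/2^n). With a=4, n=14: V ≈ 9.31681e-05.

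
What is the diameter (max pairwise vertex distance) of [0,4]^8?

d = √(4² + 4² + ... + 4²) [8 terms] = √(8·4²) = 4√8 ≈ 11.3137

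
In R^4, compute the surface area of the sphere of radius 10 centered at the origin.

S = n·V_n(r)/r = 4·V_4(10)/10 (volume-to-surface relation), giving 2000·π^2 ≈ 19739.2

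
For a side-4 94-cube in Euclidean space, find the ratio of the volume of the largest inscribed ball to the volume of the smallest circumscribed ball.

Volume scales as r^n, and r_in/r_out = 1/√94, giving (1/√94)^94 ≈ 1.83228e-93.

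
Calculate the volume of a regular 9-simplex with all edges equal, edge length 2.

V_9 = √(10) · 2^9 / (9! · 2^(9/2)) ≈ 0.000197184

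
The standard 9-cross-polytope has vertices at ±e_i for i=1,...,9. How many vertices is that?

The 9-dimensional cross-polytope has 2n = 2·9 = 18 vertices.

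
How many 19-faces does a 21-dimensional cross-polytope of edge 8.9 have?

An n-cross-polytope has 2^(k+1)·C(n,k+1) k-faces. Here 2^20·C(21,20) = 1048576·21 = 22020096.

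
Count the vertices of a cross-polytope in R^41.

The vertices are ±e_1, ..., ±e_41, so there are 2·41 = 82.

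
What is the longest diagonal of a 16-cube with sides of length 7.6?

The space diagonal of an n-cube of side s is s√n. Here 7.6·√16 = 30.4.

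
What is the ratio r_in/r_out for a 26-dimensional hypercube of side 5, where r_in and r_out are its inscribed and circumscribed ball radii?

For an n-cube of any side s, the inradius is s/2 and the circumradius is s√n/2, so the ratio is 1/√26 ≈ 0.196116.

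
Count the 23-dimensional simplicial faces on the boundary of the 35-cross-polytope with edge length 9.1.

An n-cross-polytope has 2^(k+1)·C(n,k+1) k-faces. Here 2^24·C(35,24) = 16777216·417225900 = 6999889045094400.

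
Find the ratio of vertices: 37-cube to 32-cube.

The 37-cube has 2^37 = 137438953472 vertices. The 32-cube has 2^32 = 4294967296 vertices. Ratio: 137438953472/4294967296 = 32.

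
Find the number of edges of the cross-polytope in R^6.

Number of 1-faces = 2^(1+1) · C(6,1+1) = 4 · 15 = 60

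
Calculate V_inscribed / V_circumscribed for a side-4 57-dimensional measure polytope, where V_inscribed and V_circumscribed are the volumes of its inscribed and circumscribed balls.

V_in/V_out = n^(-n/2) = 57^(-57/2) ≈ 9.06915e-51.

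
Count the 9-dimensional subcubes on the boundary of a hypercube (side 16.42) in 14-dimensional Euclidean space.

An n-cube has C(n,k)·2^(n-k) k-faces. Here C(14,9)·2^5 = 2002·32 = 64064.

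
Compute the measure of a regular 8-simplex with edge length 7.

For a regular n-simplex with edge a, V = (a^n / n!)·√((n+1)/2^n). With a=7, n=8: V ≈ 26.808.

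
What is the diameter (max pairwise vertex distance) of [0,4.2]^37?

The space diagonal of an n-cube of side s is s√n. Here 4.2·√37 ≈ 25.5476.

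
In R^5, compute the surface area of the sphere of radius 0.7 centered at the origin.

S_5(0.7) = 2·π^(5/2)·(0.7)^4 / Γ(5/2) ≈ 6.31918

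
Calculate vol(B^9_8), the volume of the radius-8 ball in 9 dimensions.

The n-ball volume is π^(n/2)·r^n/Γ(n/2+1). With n=9, r=8: V = 4294967296·π^4/945 ≈ 4.42718e+08.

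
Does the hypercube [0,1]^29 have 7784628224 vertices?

False. The 29-cube has 2^29 = 536870912 vertices.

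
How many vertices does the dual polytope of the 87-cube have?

Number of vertices = 2n = 174.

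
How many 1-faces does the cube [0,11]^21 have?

Each of the 2^21 = 2097152 vertices has degree 21; total edges = 21·2^21/2 = 22020096.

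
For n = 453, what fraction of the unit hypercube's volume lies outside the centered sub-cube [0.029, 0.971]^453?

The inner cube has side 1-2·0.029 = 0.942 and volume (0.942)^453 ≈ 1.758e-12, so the shell holds 1 - 1.758e-12 of the volume.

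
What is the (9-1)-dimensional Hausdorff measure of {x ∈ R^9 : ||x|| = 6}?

S = n·V_n(r)/r = 9·V_9(6)/6 (volume-to-surface relation), giving 17915904·π^4/35 ≈ 4.98621e+07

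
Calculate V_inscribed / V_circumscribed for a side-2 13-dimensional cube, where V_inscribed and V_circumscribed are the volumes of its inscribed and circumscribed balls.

V_in/V_out = n^(-n/2) = 13^(-13/2) ≈ 5.74603e-08.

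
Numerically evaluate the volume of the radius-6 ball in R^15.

V_15(6) = π^(15/2) · (6)^15 / Γ(15/2 + 1) = 1486016741376·π^7/25025 ≈ 1.79349e+11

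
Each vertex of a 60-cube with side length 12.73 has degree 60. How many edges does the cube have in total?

Each of the 2^60 = 1152921504606846976 vertices has degree 60; total edges = 60·2^60/2 = 34587645138205409280.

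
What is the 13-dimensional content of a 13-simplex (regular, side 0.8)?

Volume = 0.8^13 · √(14/2^13) / 13! ≈ 3.64971e-13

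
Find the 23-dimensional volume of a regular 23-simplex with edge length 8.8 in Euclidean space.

V = (8.8^23 / 23!) · √((23+1) / 2^23) ≈ 0.000345834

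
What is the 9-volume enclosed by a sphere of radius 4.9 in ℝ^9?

Volume = π^{9/2}·(4.9)^9/Γ(11/2) ≈ 5.37134e+06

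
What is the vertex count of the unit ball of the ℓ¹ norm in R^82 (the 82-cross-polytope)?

An n-cross-polytope has 2n vertices; here n = 82, giving 164.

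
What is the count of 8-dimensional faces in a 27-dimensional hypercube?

An n-cube has C(n,k)·2^(n-k) k-faces. Here C(27,8)·2^19 = 2220075·524288 = 1163958681600.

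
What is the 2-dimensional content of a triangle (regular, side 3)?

Area = (√3/4) · 3² = 3.89711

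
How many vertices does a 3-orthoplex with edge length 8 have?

Each 0-face is the convex hull of 1 vertex, one chosen as ±e_i from each of 1 distinct axis: 2^1·C(3,1) = 6.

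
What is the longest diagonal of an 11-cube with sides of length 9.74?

The space diagonal of an n-cube of side s is s√n. Here 9.74·√11 ≈ 32.3039.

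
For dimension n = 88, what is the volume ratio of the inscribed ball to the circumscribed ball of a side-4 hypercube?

V_in / V_out = (r_in/r_out)^88 = (1/√88)^88 = 88^(-88/2) ≈ 2.7718e-86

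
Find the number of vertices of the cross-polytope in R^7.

An n-cross-polytope has 2^(k+1)·C(n,k+1) k-faces. Here 2^1·C(7,1) = 2·7 = 14.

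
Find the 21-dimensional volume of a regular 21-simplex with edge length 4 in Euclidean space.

For a regular n-simplex with edge a, V = (a^n / n!)·√((n+1)/2^n). With a=4, n=21: V ≈ 2.78813e-10.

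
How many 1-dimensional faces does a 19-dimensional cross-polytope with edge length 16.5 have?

Each 1-face is the convex hull of 2 vertices, one chosen as ±e_i from each of 2 distinct axes: 2^2·C(19,2) = 684.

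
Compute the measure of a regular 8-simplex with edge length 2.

For a regular n-simplex with edge a, V = (a^n / n!)·√((n+1)/2^n). With a=2, n=8: V ≈ 0.00119048.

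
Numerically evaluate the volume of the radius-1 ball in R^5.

V_5(1) = π^(5/2) · (1)^5 / Γ(5/2 + 1) = 8·π^2/15 ≈ 5.26379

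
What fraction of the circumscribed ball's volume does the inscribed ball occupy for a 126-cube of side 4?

Volume scales as r^n, and r_in/r_out = 1/√126, giving (1/√126)^126 ≈ 4.74958e-133.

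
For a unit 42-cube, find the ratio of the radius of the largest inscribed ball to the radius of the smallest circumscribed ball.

r_in / r_out = (1/2) / (1√42/2) = 1/√42 ≈ 0.154303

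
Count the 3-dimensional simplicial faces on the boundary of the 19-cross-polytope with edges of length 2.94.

Number of 3-faces = 2^(3+1) · C(19,3+1) = 16 · 3876 = 62016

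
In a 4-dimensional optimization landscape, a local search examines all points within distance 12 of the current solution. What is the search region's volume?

V = 10368·π^2 ≈ 102328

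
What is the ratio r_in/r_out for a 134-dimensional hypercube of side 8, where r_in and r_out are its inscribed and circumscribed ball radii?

r_in / r_out = (8/2) / (8√134/2) = 1/√134 ≈ 0.0863868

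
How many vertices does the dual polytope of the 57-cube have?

The 57-dimensional cross-polytope has 2n = 2·57 = 114 vertices.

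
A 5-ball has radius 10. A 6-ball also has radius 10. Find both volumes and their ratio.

V_5(10.0) ≈ 526379. V_6(10.0) ≈ 5.16771e+06. Ratio V_5/V_6 ≈ 0.1019.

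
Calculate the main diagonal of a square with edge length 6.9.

d = √(6.9² + 6.9² + ... + 6.9²) [2 terms] = √(2·6.9²) = 6.9√2 ≈ 9.75807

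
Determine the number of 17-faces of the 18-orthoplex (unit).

f_17(18-orthoplex) = 2^18 · (18 choose 18) = 262144.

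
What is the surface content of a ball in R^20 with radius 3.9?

S = n·V_n(r)/r = 20·V_20(3.9)/3.9 (volume-to-surface relation), giving 8.76987e+10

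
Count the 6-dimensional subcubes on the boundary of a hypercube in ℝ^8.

An n-cube has C(n,k)·2^(n-k) k-faces. Here C(8,6)·2^2 = 28·4 = 112.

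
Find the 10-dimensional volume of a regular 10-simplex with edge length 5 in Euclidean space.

V = (5^10 / 10!) · √((10+1) / 2^10) ≈ 0.278922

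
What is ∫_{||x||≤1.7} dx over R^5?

Volume = π^{5/2}·(1.7)^5/Γ(7/2) ≈ 74.7383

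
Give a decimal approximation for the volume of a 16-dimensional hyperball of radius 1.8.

Volume = π^{16/2}·(1.8)^16/Γ(9) ≈ 2857.84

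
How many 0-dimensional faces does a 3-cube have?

f_0(3-cube) = (3 choose 0) · 2^3 = 8.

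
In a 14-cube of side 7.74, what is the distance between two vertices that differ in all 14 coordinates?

The space diagonal of an n-cube of side s is s√n. Here 7.74·√14 ≈ 28.9604.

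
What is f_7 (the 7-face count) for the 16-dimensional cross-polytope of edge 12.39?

An n-cross-polytope has 2^(k+1)·C(n,k+1) k-faces. Here 2^8·C(16,8) = 256·12870 = 3294720.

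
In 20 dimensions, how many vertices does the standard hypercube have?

An n-cube has 2^n vertices; for n = 20 that is 2^20 = 1048576.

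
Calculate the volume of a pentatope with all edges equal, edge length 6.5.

Volume = 6.5^4 · √(5/2^4) / 4! ≈ 41.5783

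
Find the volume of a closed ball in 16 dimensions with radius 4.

Volume = π^{16/2}·(4)^16/Γ(9) = 33554432·π^8/315 ≈ 1.01074e+09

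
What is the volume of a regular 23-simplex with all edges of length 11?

V = (11^23 / 23!) · √((23+1) / 2^23) ≈ 0.0585866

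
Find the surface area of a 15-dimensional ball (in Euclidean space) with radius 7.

The surface area of an n-ball is 2π^(n/2) r^(n-1) / Γ(n/2). For n=15, r=7: 24803586664192·π^7/19305 ≈ 3.88055e+12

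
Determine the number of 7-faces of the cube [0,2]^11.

Choose 7 of 11 axes to span the face (C(11,7) = 330 ways), then fix each of the remaining 4 coordinates at one of its two extreme values (2^4 = 16 ways): 330·16 = 5280.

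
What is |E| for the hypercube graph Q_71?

Number of 1-faces = C(71,1)·2^(71-1) = 71·1180591620717411303424 = 83822005070936202543104.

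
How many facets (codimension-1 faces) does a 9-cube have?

Number of 8-faces = C(9,8) · 2^(9-8) = 9 · 2 = 18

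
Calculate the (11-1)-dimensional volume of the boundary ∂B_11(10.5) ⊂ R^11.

|∂B_11(10.5)| = 88253338509·π^5/80 ≈ 3.37591e+11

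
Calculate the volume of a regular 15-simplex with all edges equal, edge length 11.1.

For a regular n-simplex with edge a, V = (a^n / n!)·√((n+1)/2^n). With a=11.1, n=15: V ≈ 80.85.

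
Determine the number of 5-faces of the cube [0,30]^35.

An n-cube has C(n,k)·2^(n-k) k-faces. Here C(35,5)·2^30 = 324632·1073741824 = 348570955808768.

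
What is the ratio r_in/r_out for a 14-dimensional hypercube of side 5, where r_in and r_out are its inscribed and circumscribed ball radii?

For an n-cube of any side s, the inradius is s/2 and the circumradius is s√n/2, so the ratio is 1/√14 ≈ 0.267261.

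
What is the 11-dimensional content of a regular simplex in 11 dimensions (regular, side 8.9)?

Volume = 8.9^11 · √(12/2^11) / 11! ≈ 53.2182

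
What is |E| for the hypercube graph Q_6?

An n-cube has n·2^(n-1) edges. With n = 6: 6·32 = 192.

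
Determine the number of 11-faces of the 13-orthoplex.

Number of 11-faces = 2^(11+1) · C(13,11+1) = 4096 · 13 = 53248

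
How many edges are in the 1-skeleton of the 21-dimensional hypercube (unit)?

An n-cube has n·2^(n-1) edges. With n = 21: 21·1048576 = 22020096.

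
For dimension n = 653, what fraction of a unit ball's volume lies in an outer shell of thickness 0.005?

1 - (1-0.005)^653 ≈ 0.962115 ≈ 96.21%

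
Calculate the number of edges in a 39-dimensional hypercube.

Each of the 2^39 = 549755813888 vertices has degree 39; total edges = 39·2^39/2 = 10720238370816.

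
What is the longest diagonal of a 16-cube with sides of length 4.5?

d = √(4.5² + 4.5² + ... + 4.5²) [16 terms] = √(16·4.5²) = 4.5√16 = 18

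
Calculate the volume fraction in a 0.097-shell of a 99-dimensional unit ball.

V(inner)/V(outer) = ((1-0.097)/1)^99 ≈ 4.103e-05, so the shell fraction is 0.999959.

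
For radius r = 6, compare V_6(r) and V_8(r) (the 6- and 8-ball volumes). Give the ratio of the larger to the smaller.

V_6(6) ≈ 241105, V_8(6) ≈ 6.81708e+06. The 8-ball is larger by a factor of 28.27.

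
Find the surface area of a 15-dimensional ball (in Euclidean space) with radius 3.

S_15(3) = 2·π^(15/2)·(3)^14 / Γ(15/2) = 45349632·π^7/5005 ≈ 2.73665e+07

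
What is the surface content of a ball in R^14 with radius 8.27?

|∂B_14(8.27)| ≈ 7.10098e+12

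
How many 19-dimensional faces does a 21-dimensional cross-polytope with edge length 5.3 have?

Each 19-face is the convex hull of 20 vertices, one chosen as ±e_i from each of 20 distinct axes: 2^20·C(21,20) = 22020096.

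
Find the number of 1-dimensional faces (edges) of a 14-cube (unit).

An n-cube has n·2^(n-1) edges. With n = 14: 14·8192 = 114688.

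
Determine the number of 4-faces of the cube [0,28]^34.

Choose 4 of 34 axes to span the face (C(34,4) = 46376 ways), then fix each of the remaining 30 coordinates at one of its two extreme values (2^30 = 1073741824 ways): 46376·1073741824 = 49795850829824.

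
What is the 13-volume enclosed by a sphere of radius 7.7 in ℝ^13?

Volume = π^{13/2}·(7.7)^13/Γ(15/2) ≈ 3.04594e+11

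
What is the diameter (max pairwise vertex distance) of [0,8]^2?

d = √(8² + 8² + ... + 8²) [2 terms] = √(2·8²) = 8√2 ≈ 11.3137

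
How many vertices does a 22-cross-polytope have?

An n-cross-polytope has 2^(k+1)·C(n,k+1) k-faces. Here 2^1·C(22,1) = 2·22 = 44.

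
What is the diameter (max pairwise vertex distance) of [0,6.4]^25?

The space diagonal of an n-cube of side s is s√n. Here 6.4·√25 = 32.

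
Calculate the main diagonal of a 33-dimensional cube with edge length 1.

d = √(1² + 1² + ... + 1²) [33 terms] = √(33·1²) = 1√33 ≈ 5.74456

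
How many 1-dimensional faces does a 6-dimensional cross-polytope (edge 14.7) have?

f_1(6-orthoplex) = 2^2 · (6 choose 2) = 60.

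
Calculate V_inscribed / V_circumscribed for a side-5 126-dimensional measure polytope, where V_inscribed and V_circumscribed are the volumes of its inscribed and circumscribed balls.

The radii are 5/2 and 5√126/2, so the volume ratio is (1/√126)^126 = 126^{-126/2} ≈ 4.74958e-133.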